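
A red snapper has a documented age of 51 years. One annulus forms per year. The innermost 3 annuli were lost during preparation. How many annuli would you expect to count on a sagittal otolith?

At one annulus per year, 51 years correspond to 51 annuli.
Subtracting the 3 annuli not captured gives 51 − 3 = 48 annuli in the record.

48 annuli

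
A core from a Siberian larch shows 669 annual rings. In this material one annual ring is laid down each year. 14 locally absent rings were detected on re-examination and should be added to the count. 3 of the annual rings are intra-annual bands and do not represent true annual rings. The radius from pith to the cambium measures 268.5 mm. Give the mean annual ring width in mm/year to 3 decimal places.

Correcting the raw count gives 669 − 3 + 14 = 680 true annual rings.
268.5 mm over 680 years gives 268.5 / 680 ≈ 0.395 mm/year.

0.395 mm/year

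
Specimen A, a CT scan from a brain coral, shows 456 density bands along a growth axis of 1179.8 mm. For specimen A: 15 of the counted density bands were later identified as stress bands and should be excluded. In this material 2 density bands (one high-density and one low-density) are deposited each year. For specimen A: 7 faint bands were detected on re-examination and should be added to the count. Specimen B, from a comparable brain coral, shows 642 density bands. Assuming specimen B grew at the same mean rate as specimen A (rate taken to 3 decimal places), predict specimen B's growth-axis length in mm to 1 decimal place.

Specimen A: true density band count = 456 − 15 + 7 = 448.
Specimen A: dividing by 2 density bands per year: 448 / 2 = 224 years.
A: Extension rate ≈ 1179.8 / 224 = 5.267 mm/year.
Specimen B: 642 density bands at 2 per year is 642 / 2 = 321 years. B's length ≈ 5.267 × 321 = 1690.7 mm.

1690.7 mm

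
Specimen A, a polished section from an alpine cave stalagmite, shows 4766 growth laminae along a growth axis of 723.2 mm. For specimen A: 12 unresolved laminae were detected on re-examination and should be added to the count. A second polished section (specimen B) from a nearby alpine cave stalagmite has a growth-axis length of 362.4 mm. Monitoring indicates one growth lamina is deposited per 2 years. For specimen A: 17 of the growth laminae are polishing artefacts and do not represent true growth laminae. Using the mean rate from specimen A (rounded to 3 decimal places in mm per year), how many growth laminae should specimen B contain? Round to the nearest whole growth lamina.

Specimen A: after corrections the count is 4766 − 17 + 12 = 4761 growth laminae.
Specimen A: at 2 years per growth lamina, 4761 × 2 = 9522 years.
A: Mean rate = 723.2 mm / 9522 years ≈ 0.076 mm per year.
B spans 362.4 / 0.076 = 4768.42 years; at 2 years per growth lamina that is 4768.42 / 2 ≈ 2384 growth laminae.

2384 growth laminae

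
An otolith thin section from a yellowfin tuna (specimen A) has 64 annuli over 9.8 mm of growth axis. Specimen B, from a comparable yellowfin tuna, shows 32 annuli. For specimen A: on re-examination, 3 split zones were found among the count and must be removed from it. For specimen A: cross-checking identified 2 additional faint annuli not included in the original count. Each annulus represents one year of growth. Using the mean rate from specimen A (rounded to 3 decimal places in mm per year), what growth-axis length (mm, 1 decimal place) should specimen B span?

5.0 mm

Specimen A: adjusted count: 64 − 3 + 2 = 63 annuli.
A: 9.8 mm over 63 years gives 9.8 / 63 ≈ 0.156 mm/year.
B's length ≈ 0.156 × 32 = 5.0 mm.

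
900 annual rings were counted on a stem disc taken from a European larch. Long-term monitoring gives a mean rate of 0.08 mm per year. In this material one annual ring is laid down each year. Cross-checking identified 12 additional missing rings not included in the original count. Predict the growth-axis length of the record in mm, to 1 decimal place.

True annual ring count = 900 + 12 = 912.
Predicted length = 0.08 mm/year × 912 years = 73.0 mm.

73.0 mm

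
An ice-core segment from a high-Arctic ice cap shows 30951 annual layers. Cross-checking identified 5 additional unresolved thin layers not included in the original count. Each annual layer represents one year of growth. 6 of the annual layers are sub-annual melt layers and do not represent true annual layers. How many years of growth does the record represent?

Adjusted count: 30951 − 6 + 5 = 30950 annual layers.
One annual layer per year makes the duration 30950 years.

30950 years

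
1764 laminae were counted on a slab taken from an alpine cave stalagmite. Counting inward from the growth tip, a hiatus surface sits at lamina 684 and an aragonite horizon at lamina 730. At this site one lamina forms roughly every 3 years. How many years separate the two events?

The two markers are separated by 730 − 684 = 46 laminae.
Multiplying by 3 years per lamina: 46 × 3 = 138 years.

138 years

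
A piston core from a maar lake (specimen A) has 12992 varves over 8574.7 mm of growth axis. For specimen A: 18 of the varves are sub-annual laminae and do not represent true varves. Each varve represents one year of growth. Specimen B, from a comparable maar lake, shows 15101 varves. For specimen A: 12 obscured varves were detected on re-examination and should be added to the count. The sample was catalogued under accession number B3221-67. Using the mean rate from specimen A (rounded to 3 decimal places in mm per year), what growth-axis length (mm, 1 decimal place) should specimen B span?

Specimen A: correcting the raw count gives 12992 − 18 + 12 = 12986 true varves.
A: Extension rate ≈ 8574.7 / 12986 = 0.660 mm per year.
B's length ≈ 0.660 × 15101 = 9966.7 mm.

9966.7 mm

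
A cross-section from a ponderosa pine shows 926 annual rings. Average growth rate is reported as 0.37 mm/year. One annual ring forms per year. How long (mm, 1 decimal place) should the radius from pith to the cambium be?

342.6 mm

The record spans 926 years at 0.37 mm per year.
Length ≈ 0.37 × 926 = 342.6 mm.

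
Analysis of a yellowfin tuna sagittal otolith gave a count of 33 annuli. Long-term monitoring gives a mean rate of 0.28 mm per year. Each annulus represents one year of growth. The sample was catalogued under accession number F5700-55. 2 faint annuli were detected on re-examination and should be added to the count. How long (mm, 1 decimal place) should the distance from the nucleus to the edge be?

9.8 mm

True annulus count = 33 + 2 = 35.
Predicted length = 0.28 mm/year × 35 years = 9.8 mm.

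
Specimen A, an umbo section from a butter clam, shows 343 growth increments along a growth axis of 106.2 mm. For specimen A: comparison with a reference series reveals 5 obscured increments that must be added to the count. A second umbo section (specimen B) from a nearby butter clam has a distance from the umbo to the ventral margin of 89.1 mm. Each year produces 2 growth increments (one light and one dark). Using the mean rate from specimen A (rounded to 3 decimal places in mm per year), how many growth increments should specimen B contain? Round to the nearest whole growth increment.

292 growth increments

Specimen A: after corrections the count is 343 + 5 = 348 growth increments.
Specimen A: 348 growth increments at 2 per year is 348 / 2 = 174 years.
A: Mean rate = 106.2 mm / 174 years ≈ 0.610 mm per year.
For B, 89.1 / 0.610 = 146.07 years; at 2 growth increments per year that is 146.07 × 2 ≈ 292 growth increments.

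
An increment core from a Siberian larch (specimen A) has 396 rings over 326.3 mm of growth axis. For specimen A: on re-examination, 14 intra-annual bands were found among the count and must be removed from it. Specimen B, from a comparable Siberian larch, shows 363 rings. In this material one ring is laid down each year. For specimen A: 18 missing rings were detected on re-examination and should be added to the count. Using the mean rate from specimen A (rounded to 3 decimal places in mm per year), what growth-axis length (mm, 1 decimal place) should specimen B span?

296.2 mm

Specimen A: correcting the raw count gives 396 − 14 + 18 = 400 true rings.
A: Extension rate ≈ 326.3 / 400 = 0.816 mm/year.
B's length ≈ 0.816 × 363 = 296.2 mm.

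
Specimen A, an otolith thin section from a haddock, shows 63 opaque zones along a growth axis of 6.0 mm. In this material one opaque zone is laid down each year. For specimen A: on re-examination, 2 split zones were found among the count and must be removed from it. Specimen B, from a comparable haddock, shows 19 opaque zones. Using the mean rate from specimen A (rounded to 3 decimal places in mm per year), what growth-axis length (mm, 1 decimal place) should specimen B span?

1.9 mm

Specimen A: true opaque zone count = 63 − 2 = 61.
A: Extension rate ≈ 6.0 / 61 = 0.098 mm/year.
Length of B = 0.098 × 19 = 1.9 mm.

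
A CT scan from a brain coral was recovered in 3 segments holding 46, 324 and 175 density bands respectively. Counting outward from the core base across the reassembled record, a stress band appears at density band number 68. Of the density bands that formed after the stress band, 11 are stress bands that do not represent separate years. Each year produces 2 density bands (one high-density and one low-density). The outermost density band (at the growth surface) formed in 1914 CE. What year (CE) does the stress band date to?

1681 CE

Total density bands = 46 + 324 + 175 = 545.
The stress band sits at density band 68 from the core base, so 545 − 68 = 477 density bands formed after it.
Excluding 11 false density bands: 477 − 11 = 466.
466 density bands at 2 per year is 466 / 2 = 233 years.
1914 − 233 = 1681 CE.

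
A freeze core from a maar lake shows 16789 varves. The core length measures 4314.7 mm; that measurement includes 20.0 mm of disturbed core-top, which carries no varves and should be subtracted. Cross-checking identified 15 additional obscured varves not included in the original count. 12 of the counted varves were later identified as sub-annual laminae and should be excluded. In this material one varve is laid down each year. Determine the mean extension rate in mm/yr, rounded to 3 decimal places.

Correcting the raw count gives 16789 − 12 + 15 = 16792 true varves.
Removing the 20.0 mm offcut leaves 4314.7 − 20.0 = 4294.7 mm.
Extension rate ≈ 4294.7 / 16792 = 0.256 mm/yr.

0.256 mm/yr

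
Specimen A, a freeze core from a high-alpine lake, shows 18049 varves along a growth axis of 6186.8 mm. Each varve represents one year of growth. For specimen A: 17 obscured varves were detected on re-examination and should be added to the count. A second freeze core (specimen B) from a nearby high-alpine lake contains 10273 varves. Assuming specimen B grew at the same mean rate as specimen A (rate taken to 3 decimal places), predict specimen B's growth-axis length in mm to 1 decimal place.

Specimen A: adjusted count: 18049 + 17 = 18066 varves.
A: Mean rate = 6186.8 mm / 18066 years ≈ 0.342 mm per year.
Length of B = 0.342 × 10273 = 3513.4 mm.

3513.4 mm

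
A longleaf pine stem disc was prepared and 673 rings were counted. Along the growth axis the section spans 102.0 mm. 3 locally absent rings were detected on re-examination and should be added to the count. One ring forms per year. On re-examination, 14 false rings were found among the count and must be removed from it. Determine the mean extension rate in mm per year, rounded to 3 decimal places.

0.154 mm per year

Adjusted count: 673 − 14 + 3 = 662 rings.
102.0 mm over 662 years gives 102.0 / 662 ≈ 0.154 mm per year.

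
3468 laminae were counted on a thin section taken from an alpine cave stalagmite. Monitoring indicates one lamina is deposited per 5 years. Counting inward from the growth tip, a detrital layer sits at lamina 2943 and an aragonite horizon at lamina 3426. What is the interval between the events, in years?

2415 yr

The two markers are separated by 3426 − 2943 = 483 laminae.
483 laminae at 5 years each span 483 × 5 = 2415 years.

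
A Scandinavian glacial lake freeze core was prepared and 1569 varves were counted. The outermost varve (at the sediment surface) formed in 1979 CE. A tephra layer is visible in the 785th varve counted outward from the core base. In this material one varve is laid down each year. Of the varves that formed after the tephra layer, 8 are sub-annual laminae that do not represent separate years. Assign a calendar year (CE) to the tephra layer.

The tephra layer sits at varve 785 from the core base, so 1569 − 785 = 784 varves formed after it.
Excluding 8 false varves: 784 − 8 = 776.
The varve at the sediment surface is 1979 CE, so the tephra layer dates to 1979 − 776 = 1203 CE.

1203 CE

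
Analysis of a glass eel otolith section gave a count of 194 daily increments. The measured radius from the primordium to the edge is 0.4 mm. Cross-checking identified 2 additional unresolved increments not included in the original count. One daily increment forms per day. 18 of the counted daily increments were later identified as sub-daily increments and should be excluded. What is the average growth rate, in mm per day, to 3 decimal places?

True daily increment count = 194 − 18 + 2 = 178.
Extension rate ≈ 0.4 / 178 = 0.002 mm per day.

0.002 mm per day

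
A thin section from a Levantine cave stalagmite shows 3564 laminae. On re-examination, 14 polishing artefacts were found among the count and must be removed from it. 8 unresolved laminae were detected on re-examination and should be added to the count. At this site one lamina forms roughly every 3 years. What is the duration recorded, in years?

Adjusted count: 3564 − 14 + 8 = 3558 laminae.
Multiplying by 3 years per lamina: 3558 × 3 = 10674 years.

10674 years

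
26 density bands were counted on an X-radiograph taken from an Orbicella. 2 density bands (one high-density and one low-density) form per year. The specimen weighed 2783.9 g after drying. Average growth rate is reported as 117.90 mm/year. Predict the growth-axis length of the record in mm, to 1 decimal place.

1532.7 mm

26 density bands at 2 per year is 26 / 2 = 13 years.
Predicted length = 117.90 mm/year × 13 years = 1532.7 mm.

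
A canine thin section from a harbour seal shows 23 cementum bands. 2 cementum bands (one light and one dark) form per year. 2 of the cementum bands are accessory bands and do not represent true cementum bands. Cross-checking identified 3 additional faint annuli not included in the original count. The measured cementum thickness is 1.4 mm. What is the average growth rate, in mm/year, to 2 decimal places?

Correcting the raw count gives 23 − 2 + 3 = 24 true cementum bands.
Dividing by 2 cementum bands per year: 24 / 2 = 12 years.
Mean rate = 1.4 mm / 12 years ≈ 0.12 mm/year.

0.12 mm/year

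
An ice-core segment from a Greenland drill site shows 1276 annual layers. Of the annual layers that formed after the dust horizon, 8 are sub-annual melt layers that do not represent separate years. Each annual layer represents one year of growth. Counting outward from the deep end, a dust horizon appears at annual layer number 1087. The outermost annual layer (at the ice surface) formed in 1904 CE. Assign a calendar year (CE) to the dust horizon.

1723 CE

1276 − 1087 = 189 annual layers lie beyond the dust horizon toward the ice surface.
189 − 8 false = 181 true annual layers after the dust horizon.
The annual layer at the ice surface is 1904 CE, so the dust horizon dates to 1904 − 181 = 1723 CE.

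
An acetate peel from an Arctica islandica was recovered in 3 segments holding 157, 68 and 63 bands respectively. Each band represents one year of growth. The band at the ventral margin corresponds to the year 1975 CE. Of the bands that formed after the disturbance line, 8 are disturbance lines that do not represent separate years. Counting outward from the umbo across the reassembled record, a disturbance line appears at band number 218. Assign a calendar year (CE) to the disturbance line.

Total bands = 157 + 68 + 63 = 288.
288 − 218 = 70 bands lie beyond the disturbance line toward the ventral margin.
70 − 8 false = 62 true bands after the disturbance line.
Counting back 62 years from 1975 CE places the disturbance line in 1975 − 62 = 1913 CE.

1913 CE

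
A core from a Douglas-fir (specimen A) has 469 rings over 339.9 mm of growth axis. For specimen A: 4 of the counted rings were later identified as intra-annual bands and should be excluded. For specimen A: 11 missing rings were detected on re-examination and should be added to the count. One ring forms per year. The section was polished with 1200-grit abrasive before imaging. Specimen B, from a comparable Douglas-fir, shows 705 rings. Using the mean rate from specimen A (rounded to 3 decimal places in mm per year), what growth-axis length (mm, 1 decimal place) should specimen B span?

Specimen A: adjusted count: 469 − 4 + 11 = 476 rings.
A: 339.9 mm over 476 years gives 339.9 / 476 ≈ 0.714 mm/year.
For B, 0.714 mm/year × 705 years = 503.4 mm.

503.4 mm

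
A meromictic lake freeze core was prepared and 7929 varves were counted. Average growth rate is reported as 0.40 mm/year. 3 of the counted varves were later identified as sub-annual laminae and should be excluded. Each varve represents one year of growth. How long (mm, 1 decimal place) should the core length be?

Adjusted count: 7929 − 3 = 7926 varves.
Length ≈ 0.40 × 7926 = 3170.4 mm.

3170.4 mm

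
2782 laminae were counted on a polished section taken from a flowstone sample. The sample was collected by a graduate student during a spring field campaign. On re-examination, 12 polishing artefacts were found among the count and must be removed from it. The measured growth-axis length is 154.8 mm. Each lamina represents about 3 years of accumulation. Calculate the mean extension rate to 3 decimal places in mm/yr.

Correcting the raw count gives 2782 − 12 = 2770 true laminae.
2770 laminae at 3 years each span 2770 × 3 = 8310 years.
154.8 mm over 8310 years gives 154.8 / 8310 ≈ 0.019 mm/yr.

0.019 mm/yr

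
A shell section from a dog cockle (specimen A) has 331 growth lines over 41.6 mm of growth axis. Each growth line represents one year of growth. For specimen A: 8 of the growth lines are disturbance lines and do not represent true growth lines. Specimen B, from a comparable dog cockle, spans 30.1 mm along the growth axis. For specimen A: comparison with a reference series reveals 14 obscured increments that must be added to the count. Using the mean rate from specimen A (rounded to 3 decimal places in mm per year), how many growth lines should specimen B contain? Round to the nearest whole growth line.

Specimen A: after corrections the count is 331 − 8 + 14 = 337 growth lines.
A: Extension rate ≈ 41.6 / 337 = 0.123 mm/year.
B spans 30.1 / 0.123 = 244.72 years ≈ 245 growth lines.

245 growth lines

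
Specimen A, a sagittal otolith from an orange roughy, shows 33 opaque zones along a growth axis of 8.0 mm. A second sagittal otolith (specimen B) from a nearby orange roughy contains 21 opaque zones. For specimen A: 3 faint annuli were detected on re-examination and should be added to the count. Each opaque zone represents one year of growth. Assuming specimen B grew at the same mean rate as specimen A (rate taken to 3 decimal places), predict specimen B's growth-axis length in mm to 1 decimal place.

4.7 mm

Specimen A: after corrections the count is 33 + 3 = 36 opaque zones.
A: 8.0 mm over 36 years gives 8.0 / 36 ≈ 0.222 mm/year.
B's length ≈ 0.222 × 21 = 4.7 mm.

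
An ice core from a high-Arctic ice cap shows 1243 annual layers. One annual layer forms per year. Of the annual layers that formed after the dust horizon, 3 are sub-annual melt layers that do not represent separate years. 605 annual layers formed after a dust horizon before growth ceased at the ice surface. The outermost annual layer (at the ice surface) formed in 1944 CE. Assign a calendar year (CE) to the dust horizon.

1342 CE

605 annual layers post-date the dust horizon.
Removing the 3 false annual layers leaves 605 − 3 = 602 true annual layers beyond the dust horizon.
1944 − 602 = 1342 CE.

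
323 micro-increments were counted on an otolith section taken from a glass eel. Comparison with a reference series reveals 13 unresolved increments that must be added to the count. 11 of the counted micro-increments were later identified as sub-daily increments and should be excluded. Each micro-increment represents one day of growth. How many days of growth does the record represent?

325 d

After corrections the count is 323 − 11 + 13 = 325 micro-increments.
At one micro-increment per day, that is 325 days.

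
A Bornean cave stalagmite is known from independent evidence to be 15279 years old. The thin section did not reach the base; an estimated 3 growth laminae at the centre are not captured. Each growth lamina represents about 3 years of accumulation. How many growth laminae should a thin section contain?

Expected growth laminae: 15279 / 3 = 5093.
Less the 3 uncaptured growth laminae: 5093 − 3 = 5090.

5090 growth laminae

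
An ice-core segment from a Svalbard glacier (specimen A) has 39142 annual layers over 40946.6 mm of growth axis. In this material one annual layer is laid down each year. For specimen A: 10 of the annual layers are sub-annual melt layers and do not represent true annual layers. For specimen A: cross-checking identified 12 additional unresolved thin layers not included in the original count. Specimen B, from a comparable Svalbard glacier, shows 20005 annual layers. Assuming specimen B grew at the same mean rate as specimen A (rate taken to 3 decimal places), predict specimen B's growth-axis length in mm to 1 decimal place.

20925.2 mm

Specimen A: true annual layer count = 39142 − 10 + 12 = 39144.
A: Mean rate = 40946.6 mm / 39144 years ≈ 1.046 mm per year.
Length of B = 1.046 × 20005 = 20925.2 mm.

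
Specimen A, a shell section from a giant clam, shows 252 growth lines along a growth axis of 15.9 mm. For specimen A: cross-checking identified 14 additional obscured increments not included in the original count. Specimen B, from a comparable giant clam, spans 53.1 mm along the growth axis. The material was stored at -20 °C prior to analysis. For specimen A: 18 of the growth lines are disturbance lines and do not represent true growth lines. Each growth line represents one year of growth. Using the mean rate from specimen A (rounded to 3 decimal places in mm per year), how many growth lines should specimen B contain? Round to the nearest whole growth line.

830 growth lines

Specimen A: correcting the raw count gives 252 − 18 + 14 = 248 true growth lines.
A: Mean rate = 15.9 mm / 248 years ≈ 0.064 mm/year.
B spans 53.1 / 0.064 = 829.69 years ≈ 830 growth lines.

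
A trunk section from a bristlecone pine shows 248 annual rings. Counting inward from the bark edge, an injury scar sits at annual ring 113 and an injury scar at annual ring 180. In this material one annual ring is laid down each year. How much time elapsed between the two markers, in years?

67 yr

The two markers are separated by 180 − 113 = 67 annual rings.
At one annual ring per year, 67 years elapsed between them.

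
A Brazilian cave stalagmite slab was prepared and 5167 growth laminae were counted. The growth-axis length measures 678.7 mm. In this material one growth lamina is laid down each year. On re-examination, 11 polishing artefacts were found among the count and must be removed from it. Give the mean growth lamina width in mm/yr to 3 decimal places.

Correcting the raw count gives 5167 − 11 = 5156 true growth laminae.
Extension rate ≈ 678.7 / 5156 = 0.132 mm/yr.

0.132 mm/yr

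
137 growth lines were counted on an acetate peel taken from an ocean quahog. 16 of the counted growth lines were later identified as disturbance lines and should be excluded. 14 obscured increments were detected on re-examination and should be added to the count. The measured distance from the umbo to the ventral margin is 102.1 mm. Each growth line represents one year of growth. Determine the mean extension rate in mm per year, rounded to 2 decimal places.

After corrections the count is 137 − 16 + 14 = 135 growth lines.
102.1 mm over 135 years gives 102.1 / 135 ≈ 0.76 mm per year.

0.76 mm per year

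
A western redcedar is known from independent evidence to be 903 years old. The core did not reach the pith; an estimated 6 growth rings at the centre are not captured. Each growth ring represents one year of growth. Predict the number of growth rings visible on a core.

At one growth ring per year, 903 years correspond to 903 growth rings.
Less the 6 uncaptured growth rings: 903 − 6 = 897.

897 growth rings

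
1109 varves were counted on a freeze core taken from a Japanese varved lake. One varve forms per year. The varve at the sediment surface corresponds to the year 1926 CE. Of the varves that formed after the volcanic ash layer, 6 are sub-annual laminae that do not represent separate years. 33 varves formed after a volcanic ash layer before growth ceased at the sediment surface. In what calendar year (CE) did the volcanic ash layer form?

33 varves post-date the volcanic ash layer.
Excluding 6 false varves: 33 − 6 = 27.
The varve at the sediment surface is 1926 CE, so the volcanic ash layer dates to 1926 − 27 = 1899 CE.

1899 CE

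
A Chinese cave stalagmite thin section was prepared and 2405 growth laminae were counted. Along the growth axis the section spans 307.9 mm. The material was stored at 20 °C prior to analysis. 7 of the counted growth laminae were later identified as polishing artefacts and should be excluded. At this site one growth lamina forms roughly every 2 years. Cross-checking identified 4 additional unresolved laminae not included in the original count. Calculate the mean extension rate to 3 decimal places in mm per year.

Adjusted count: 2405 − 7 + 4 = 2402 growth laminae.
At 2 years per growth lamina, 2402 × 2 = 4804 years.
Mean rate = 307.9 mm / 4804 years ≈ 0.064 mm per year.

0.064 mm per year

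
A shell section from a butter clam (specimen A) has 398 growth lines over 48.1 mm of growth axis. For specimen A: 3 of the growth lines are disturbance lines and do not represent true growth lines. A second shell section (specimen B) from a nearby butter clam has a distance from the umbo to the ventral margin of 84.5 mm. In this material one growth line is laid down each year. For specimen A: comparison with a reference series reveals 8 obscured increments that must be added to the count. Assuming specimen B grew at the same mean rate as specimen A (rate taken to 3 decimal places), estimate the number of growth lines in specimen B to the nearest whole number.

Specimen A: correcting the raw count gives 398 − 3 + 8 = 403 true growth lines.
A: 48.1 mm over 403 years gives 48.1 / 403 ≈ 0.119 mm per year.
Specimen B: 84.5 mm / 0.119 mm per year = 710.08 years ≈ 710 growth lines.

710 growth lines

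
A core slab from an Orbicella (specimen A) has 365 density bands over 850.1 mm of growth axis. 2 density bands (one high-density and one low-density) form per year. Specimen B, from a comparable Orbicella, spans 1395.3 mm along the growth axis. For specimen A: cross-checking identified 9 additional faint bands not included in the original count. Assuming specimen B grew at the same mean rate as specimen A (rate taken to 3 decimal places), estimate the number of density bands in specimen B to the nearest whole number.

614 density bands

Specimen A: correcting the raw count gives 365 + 9 = 374 true density bands.
Specimen A: 374 density bands at 2 per year is 374 / 2 = 187 years.
A: 850.1 mm over 187 years gives 850.1 / 187 ≈ 4.546 mm/yr.
Specimen B: 1395.3 mm / 4.546 mm per year = 306.93 years; at 2 density bands per year that is 306.93 × 2 ≈ 614 density bands.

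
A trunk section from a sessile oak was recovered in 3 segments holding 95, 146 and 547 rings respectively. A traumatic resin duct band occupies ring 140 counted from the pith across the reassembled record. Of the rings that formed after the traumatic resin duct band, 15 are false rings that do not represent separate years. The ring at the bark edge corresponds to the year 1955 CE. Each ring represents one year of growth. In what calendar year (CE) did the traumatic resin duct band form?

1322 CE

Total rings = 95 + 146 + 547 = 788.
Between ring 140 and the bark edge there are 788 − 140 = 648 rings.
Excluding 15 false rings: 648 − 15 = 633.
1955 − 633 = 1322 CE.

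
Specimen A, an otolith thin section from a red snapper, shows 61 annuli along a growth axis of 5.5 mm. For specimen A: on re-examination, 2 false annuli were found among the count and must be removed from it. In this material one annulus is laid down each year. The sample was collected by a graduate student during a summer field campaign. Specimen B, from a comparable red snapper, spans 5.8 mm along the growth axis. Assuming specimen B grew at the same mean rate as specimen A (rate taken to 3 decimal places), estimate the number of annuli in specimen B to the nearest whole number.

Specimen A: true annulus count = 61 − 2 = 59.
A: Extension rate ≈ 5.5 / 59 = 0.093 mm/year.
For B, 5.8 / 0.093 = 62.37 years ≈ 62 annuli.

62 annuli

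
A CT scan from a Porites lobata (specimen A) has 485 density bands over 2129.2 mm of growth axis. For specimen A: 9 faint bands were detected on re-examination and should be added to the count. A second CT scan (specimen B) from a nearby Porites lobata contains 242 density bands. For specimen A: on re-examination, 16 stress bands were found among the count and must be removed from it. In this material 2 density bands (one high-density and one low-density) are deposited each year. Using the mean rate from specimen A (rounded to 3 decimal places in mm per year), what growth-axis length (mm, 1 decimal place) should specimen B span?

1078.0 mm

Specimen A: correcting the raw count gives 485 − 16 + 9 = 478 true density bands.
Specimen A: 478 density bands at 2 per year is 478 / 2 = 239 years.
A: 2129.2 mm over 239 years gives 2129.2 / 239 ≈ 8.909 mm/year.
Specimen B: dividing by 2 density bands per year: 242 / 2 = 121 years. Length of B = 8.909 × 121 = 1078.0 mm.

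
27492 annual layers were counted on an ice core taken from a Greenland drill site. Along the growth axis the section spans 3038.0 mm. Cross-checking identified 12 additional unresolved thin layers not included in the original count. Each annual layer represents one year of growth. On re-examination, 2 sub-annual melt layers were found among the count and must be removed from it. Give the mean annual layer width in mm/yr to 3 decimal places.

0.110 mm/yr

Adjusted count: 27492 − 2 + 12 = 27502 annual layers.
Mean rate = 3038.0 mm / 27502 years ≈ 0.110 mm/yr.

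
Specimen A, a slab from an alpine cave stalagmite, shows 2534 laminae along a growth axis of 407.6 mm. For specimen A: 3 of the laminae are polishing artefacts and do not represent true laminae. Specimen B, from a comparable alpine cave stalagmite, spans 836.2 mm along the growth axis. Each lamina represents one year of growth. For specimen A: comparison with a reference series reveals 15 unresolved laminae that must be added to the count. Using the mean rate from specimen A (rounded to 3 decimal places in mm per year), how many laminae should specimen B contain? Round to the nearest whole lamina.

Specimen A: after corrections the count is 2534 − 3 + 15 = 2546 laminae.
A: Extension rate ≈ 407.6 / 2546 = 0.160 mm per year.
B spans 836.2 / 0.160 = 5226.25 years ≈ 5226 laminae.

5226 laminae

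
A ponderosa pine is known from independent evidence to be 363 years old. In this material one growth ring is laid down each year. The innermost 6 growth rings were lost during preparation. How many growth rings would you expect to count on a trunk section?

One growth ring per year gives 363 growth rings over 363 years.
Subtracting the 6 growth rings not captured gives 363 − 6 = 357 growth rings in the record.

357 growth rings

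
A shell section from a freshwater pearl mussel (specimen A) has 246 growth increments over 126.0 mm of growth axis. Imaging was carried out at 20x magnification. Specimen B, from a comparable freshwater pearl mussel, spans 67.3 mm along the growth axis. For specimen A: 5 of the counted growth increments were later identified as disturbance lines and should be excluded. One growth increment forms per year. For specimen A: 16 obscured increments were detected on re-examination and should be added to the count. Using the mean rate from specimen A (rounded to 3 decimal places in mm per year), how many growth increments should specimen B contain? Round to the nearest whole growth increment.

Specimen A: adjusted count: 246 − 5 + 16 = 257 growth increments.
A: 126.0 mm over 257 years gives 126.0 / 257 ≈ 0.490 mm/yr.
Specimen B: 67.3 mm / 0.490 mm per year = 137.35 years ≈ 137 growth increments.

137 growth increments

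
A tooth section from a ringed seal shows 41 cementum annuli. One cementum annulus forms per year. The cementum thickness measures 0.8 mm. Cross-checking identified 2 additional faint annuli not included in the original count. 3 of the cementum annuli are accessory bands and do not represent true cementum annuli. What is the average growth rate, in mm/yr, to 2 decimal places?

Adjusted count: 41 − 3 + 2 = 40 cementum annuli.
Mean rate = 0.8 mm / 40 years ≈ 0.02 mm/yr.

0.02 mm/yr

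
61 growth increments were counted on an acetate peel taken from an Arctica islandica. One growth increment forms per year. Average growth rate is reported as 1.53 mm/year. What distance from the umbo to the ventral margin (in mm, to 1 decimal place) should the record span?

The record spans 61 years at 1.53 mm per year.
61 years at 1.53 mm/year gives 1.53 × 61 = 93.3 mm.

93.3 mm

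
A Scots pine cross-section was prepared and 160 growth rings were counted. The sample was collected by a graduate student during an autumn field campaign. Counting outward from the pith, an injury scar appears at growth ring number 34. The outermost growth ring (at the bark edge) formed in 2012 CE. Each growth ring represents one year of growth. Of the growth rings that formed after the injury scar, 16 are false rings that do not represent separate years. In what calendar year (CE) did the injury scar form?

1902 CE

Between growth ring 34 and the bark edge there are 160 − 34 = 126 growth rings.
Removing the 16 false growth rings leaves 126 − 16 = 110 true growth rings beyond the injury scar.
2012 − 110 = 1902 CE.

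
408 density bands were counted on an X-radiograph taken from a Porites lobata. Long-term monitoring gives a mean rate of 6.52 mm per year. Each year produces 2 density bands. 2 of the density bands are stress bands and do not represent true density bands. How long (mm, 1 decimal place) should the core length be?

Adjusted count: 408 − 2 = 406 density bands.
Dividing by 2 density bands per year: 406 / 2 = 203 years.
Length ≈ 6.52 × 203 = 1323.6 mm.

1323.6 mm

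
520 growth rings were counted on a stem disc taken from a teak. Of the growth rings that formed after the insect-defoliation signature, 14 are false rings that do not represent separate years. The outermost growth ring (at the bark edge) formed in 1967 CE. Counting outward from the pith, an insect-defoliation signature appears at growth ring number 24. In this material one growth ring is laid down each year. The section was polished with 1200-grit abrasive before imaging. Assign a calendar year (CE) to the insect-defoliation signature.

520 − 24 = 496 growth rings lie beyond the insect-defoliation signature toward the bark edge.
496 − 14 false = 482 true growth rings after the insect-defoliation signature.
Counting back 482 years from 1967 CE places the insect-defoliation signature in 1967 − 482 = 1485 CE.

1485 CE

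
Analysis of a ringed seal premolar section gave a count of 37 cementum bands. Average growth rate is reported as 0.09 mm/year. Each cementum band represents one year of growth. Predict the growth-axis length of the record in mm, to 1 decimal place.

37 years of growth are recorded.
37 years at 0.09 mm/year gives 0.09 × 37 = 3.3 mm.

3.3 mm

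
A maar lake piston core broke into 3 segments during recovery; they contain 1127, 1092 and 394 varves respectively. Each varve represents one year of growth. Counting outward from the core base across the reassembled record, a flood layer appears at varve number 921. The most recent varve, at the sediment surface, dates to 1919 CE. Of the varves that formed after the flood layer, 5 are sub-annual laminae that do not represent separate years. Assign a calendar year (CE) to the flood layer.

232 CE

Total varves = 1127 + 1092 + 394 = 2613.
Between varve 921 and the sediment surface there are 2613 − 921 = 1692 varves.
Removing the 5 false varves leaves 1692 − 5 = 1687 true varves beyond the flood layer.
The varve at the sediment surface is 1919 CE, so the flood layer dates to 1919 − 1687 = 232 CE.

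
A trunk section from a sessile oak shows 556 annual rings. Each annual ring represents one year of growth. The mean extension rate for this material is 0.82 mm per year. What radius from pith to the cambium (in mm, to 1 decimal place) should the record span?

455.9 mm

556 years of growth are recorded.
556 years at 0.82 mm/year gives 0.82 × 556 = 455.9 mm.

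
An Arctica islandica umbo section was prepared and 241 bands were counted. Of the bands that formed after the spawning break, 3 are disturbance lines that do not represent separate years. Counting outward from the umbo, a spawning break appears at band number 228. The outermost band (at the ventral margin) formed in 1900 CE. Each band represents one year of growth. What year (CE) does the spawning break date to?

The spawning break sits at band 228 from the umbo, so 241 − 228 = 13 bands formed after it.
13 − 3 false = 10 true bands after the spawning break.
The band at the ventral margin is 1900 CE, so the spawning break dates to 1900 − 10 = 1890 CE.

1890 CE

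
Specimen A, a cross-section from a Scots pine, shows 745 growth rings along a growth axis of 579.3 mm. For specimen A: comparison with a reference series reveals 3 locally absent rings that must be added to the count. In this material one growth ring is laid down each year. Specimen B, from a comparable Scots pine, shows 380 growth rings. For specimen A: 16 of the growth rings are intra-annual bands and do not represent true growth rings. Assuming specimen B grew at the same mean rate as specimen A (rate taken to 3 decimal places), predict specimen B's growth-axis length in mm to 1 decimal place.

Specimen A: true growth ring count = 745 − 16 + 3 = 732.
A: Extension rate ≈ 579.3 / 732 = 0.791 mm/yr.
B's length ≈ 0.791 × 380 = 300.6 mm.

300.6 mm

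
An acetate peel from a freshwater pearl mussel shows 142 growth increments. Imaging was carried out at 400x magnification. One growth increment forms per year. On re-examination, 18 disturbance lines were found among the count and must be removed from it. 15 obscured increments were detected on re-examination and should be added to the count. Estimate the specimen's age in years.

After corrections the count is 142 − 18 + 15 = 139 growth increments.
One growth increment per year makes the duration 139 years.

139 years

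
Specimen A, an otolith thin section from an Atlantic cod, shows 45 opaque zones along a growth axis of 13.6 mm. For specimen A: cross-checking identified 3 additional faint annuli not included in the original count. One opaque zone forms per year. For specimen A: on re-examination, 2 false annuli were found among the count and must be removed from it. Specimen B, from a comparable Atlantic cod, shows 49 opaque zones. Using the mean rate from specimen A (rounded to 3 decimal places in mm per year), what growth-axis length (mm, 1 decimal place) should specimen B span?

14.5 mm

Specimen A: true opaque zone count = 45 − 2 + 3 = 46.
A: 13.6 mm over 46 years gives 13.6 / 46 ≈ 0.296 mm/yr.
Length of B = 0.296 × 49 = 14.5 mm.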